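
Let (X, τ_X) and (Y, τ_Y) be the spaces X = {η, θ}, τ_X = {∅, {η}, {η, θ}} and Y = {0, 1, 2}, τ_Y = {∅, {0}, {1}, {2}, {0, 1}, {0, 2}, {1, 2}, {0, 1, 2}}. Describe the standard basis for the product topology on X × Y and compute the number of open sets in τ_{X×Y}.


Basis B = {∅ × ∅, {η} × {0}, {η} × {1}, {η} × {2}, {η} × {0, 1}, {η} × {0, 2}, {η, θ} × {0}, {η} × {1, 2}, {η, θ} × {1}, {η, θ} × {2}, {η} × {0, 1, 2}, {η, θ} × {0, 1}, {η, θ} × {0, 2}, {η, θ} × {1, 2}, {η, θ} × {0, 1, 2}}; |τ_{X×Y}| = 27.

Enumerate products U × V with U ∈ τ_X, V ∈ τ_Y (deduplicated):
  ∅ × ∅ = {} (∅)
  {η} × {0} = {(η,0)}
  {η} × {1} = {(η,1)}
  {η} × {2} = {(η,2)}
  {η} × {0, 1} = {(η,0), (η,1)}
  {η} × {0, 2} = {(η,0), (η,2)}
  {η, θ} × {0} = {(η,0), (θ,0)}
  {η} × {1, 2} = {(η,1), (η,2)}
  {η, θ} × {1} = {(η,1), (θ,1)}
  {η, θ} × {2} = {(η,2), (θ,2)}
  {η} × {0, 1, 2} = {(η,0), (η,1), (η,2)}
  {η, θ} × {0, 1} = {(η,0), (η,1), (θ,0), (θ,1)}
  {η, θ} × {0, 2} = {(η,0), (η,2), (θ,0), (θ,2)}
  {η, θ} × {1, 2} = {(η,1), (η,2), (θ,1), (θ,2)}
  {η, θ} × {0, 1, 2} = {(η,0), (η,1), (η,2), (θ,0), (θ,1), (θ,2)}
These 15 distinct sets form the basis B.
Close under arbitrary unions to get τ_{X×Y}; counting gives |τ_{X×Y}| = 27.


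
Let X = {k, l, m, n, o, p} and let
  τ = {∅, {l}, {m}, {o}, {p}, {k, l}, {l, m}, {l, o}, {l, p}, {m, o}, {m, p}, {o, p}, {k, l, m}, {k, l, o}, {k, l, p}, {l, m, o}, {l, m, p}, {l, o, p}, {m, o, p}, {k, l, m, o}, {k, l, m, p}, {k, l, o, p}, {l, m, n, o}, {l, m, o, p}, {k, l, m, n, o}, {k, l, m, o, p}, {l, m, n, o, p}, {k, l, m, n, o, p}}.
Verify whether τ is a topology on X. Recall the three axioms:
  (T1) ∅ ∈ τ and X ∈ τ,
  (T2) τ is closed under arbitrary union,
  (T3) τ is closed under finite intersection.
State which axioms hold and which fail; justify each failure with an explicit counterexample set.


τ IS a topology on X.

Axiom (T1): ∅ ∈ τ? Yes; X ∈ τ? Yes.
Axiom (T2/T3): check pairwise unions and intersections of members of τ.
All pairwise intersections and unions checked — each lies in τ. Therefore τ satisfies (T1), (T2), (T3): it IS a topology on X.


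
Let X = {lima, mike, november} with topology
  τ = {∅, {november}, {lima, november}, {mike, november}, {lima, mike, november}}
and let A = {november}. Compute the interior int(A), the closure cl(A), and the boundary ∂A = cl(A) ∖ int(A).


int(A) = {november}, cl(A) = {lima, mike, november}, ∂A = {lima, mike}.

Closed sets in (X, τ) are complements of opens:
  closed(X, τ) = {∅, {lima}, {mike}, {lima, mike}, {lima, mike, november}}.
int(A) = ⋃ {U ∈ τ : U ⊆ A}. Opens contained in A: ∅, {november}.
Taking the union of these: int(A) = {november}.
cl(A) = ⋂ {C closed : A ⊆ C}. Closed sets containing A: {lima, mike, november}.
Intersecting these: cl(A) = {lima, mike, november}.
∂A = cl(A) ∖ int(A) = {lima, mike, november} ∖ {november} = {lima, mike}.


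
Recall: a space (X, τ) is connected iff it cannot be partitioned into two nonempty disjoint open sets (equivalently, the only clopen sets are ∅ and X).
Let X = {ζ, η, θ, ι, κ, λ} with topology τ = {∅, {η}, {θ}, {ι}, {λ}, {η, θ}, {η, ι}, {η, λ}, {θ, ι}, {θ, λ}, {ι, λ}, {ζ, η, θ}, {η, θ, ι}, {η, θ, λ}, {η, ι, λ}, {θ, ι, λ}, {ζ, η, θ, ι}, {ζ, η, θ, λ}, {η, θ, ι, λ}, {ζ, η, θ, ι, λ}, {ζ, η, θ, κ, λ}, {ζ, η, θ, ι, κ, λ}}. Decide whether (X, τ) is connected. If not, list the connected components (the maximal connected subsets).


(X, τ) is disconnected; components = [{ι}, {ζ, η, θ, κ, λ}].

Find clopen sets (U ∈ τ with X ∖ U ∈ τ):
  U = ∅, X ∖ U = {ζ, η, θ, ι, κ, λ} — both open, so U is clopen.
  U = {ι}, X ∖ U = {ζ, η, θ, κ, λ} — both open, so U is clopen.
  U = {ζ, η, θ, κ, λ}, X ∖ U = {ι} — both open, so U is clopen.
  U = {ζ, η, θ, ι, κ, λ}, X ∖ U = ∅ — both open, so U is clopen.
Nontrivial clopen(s) exist: e.g. {ι}. So (X, τ) is disconnected.
Compute connected components by grouping points that agree on all clopens:
  component: {ι}
  component: {ζ, η, θ, κ, λ}


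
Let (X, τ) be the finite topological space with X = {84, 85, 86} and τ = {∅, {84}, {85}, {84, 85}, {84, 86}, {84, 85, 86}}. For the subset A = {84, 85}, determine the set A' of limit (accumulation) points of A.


A' = {86}

For each x ∈ X, list the open sets U ∈ τ with x ∈ U, then check whether U ∩ (A ∖ {x}) ≠ ∅ for every such U.
  x = 84: open {84} ∋ x has {84} ∩ (A ∖ {84}) = ∅, so x is NOT a limit point.
  x = 85: open {85} ∋ x has {85} ∩ (A ∖ {85}) = ∅, so x is NOT a limit point.
  x = 86: opens ∋ x are {84, 86}, {84, 85, 86}; each meets A ∖ {86}, so x IS a limit point.
Collecting: A' = {86}.


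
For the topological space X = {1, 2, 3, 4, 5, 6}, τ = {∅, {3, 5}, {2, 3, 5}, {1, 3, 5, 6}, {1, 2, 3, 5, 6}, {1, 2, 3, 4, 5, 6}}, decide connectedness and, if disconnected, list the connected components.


(X, τ) is connected.

Find clopen sets (U ∈ τ with X ∖ U ∈ τ):
  U = ∅, X ∖ U = {1, 2, 3, 4, 5, 6} — both open, so U is clopen.
  U = {1, 2, 3, 4, 5, 6}, X ∖ U = ∅ — both open, so U is clopen.
Only trivial clopens (∅ and X) exist, so (X, τ) is connected.
Compute connected components by grouping points that agree on all clopens:
  component: {1, 2, 3, 4, 5, 6}


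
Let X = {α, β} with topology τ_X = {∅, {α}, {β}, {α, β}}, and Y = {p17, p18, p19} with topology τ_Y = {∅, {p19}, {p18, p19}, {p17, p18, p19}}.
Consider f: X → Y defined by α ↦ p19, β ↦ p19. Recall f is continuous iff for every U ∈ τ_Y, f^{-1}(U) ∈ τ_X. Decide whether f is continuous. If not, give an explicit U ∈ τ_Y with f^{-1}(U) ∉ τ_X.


f IS continuous.

Compute f^{-1}(U) for each U ∈ τ_Y:
  U = ∅: f^{-1}(U) = ∅ ∈ τ_X ✓.
  U = {p19}: f^{-1}(U) = {α, β} ∈ τ_X ✓.
  U = {p18, p19}: f^{-1}(U) = {α, β} ∈ τ_X ✓.
  U = {p17, p18, p19}: f^{-1}(U) = {α, β} ∈ τ_X ✓.
Every preimage lies in τ_X, so f IS continuous.


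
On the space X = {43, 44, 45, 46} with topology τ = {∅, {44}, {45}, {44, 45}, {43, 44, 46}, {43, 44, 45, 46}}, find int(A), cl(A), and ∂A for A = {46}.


int(A) = ∅, cl(A) = {43, 46}, ∂A = {43, 46}.

Closed sets in (X, τ) are complements of opens:
  closed(X, τ) = {∅, {45}, {43, 46}, {43, 44, 46}, {43, 45, 46}, {43, 44, 45, 46}}.
int(A) = ⋃ {U ∈ τ : U ⊆ A}. Opens contained in A: ∅.
Taking the union of these: int(A) = ∅.
cl(A) = ⋂ {C closed : A ⊆ C}. Closed sets containing A: {43, 46}, {43, 44, 46}, {43, 45, 46}, {43, 44, 45, 46}.
Intersecting these: cl(A) = {43, 46}.
∂A = cl(A) ∖ int(A) = {43, 46} ∖ ∅ = {43, 46}.


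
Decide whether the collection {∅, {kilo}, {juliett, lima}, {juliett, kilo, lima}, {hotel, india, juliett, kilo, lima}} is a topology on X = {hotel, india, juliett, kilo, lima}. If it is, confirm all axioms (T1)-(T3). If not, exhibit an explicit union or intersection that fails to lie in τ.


τ IS a topology on X.

Axiom (T1): ∅ ∈ τ? Yes; X ∈ τ? Yes.
Axiom (T2/T3): check pairwise unions and intersections of members of τ.
All pairwise intersections and unions checked — each lies in τ. Therefore τ satisfies (T1), (T2), (T3): it IS a topology on X.


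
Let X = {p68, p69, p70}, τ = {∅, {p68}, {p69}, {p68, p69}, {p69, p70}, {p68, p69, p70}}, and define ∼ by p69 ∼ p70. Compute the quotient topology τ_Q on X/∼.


X/∼ = {[p68], [p69=p70]}; |τ_Q| = 4.

Equivalence classes: [p68], [p69=p70].
Quotient map π: X → X/∼ sends p68 ↦ [p68], p69 ↦ [p69=p70], p70 ↦ [p69=p70].
For each subset V ⊆ X/∼, compute π^{-1}(V) ⊆ X and check whether π^{-1}(V) ∈ τ. V is open in τ_Q iff π^{-1}(V) ∈ τ.
  V = {}: π^{-1}(V) = ∅ ∈ τ ✓.
  V = {[p68]}: π^{-1}(V) = {p68} ∈ τ ✓.
  V = {[p69=p70]}: π^{-1}(V) = {p69, p70} ∈ τ ✓.
  V = {[p68], [p69=p70]}: π^{-1}(V) = {p68, p69, p70} ∈ τ ✓.
Open sets in the quotient: τ_Q = {{}, {[p68]}, {[p69=p70]}, {[p68], [p69=p70]}} (4 elements).


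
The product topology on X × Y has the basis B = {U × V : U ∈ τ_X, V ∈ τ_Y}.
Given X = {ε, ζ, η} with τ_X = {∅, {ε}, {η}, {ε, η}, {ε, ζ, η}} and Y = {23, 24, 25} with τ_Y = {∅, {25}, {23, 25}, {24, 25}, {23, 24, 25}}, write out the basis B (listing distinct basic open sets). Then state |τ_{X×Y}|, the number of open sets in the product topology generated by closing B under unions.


Basis B = {∅ × ∅, {ε} × {25}, {η} × {25}, {ε} × {23, 25}, {ε} × {24, 25}, {ε, η} × {25}, {η} × {23, 25}, {η} × {24, 25}, {ε} × {23, 24, 25}, {ε, ζ, η} × {25}, {η} × {23, 24, 25}, {ε, η} × {23, 25}, {ε, η} × {24, 25}, {ε, η} × {23, 24, 25}, {ε, ζ, η} × {23, 25}, {ε, ζ, η} × {24, 25}, {ε, ζ, η} × {23, 24, 25}}; |τ_{X×Y}| = 50.

Enumerate products U × V with U ∈ τ_X, V ∈ τ_Y (deduplicated):
  ∅ × ∅ = {} (∅)
  {ε} × {25} = {(ε,25)}
  {η} × {25} = {(η,25)}
  {ε} × {23, 25} = {(ε,23), (ε,25)}
  {ε} × {24, 25} = {(ε,24), (ε,25)}
  {ε, η} × {25} = {(ε,25), (η,25)}
  {η} × {23, 25} = {(η,23), (η,25)}
  {η} × {24, 25} = {(η,24), (η,25)}
  {ε} × {23, 24, 25} = {(ε,23), (ε,24), (ε,25)}
  {ε, ζ, η} × {25} = {(ε,25), (ζ,25), (η,25)}
  {η} × {23, 24, 25} = {(η,23), (η,24), (η,25)}
  {ε, η} × {23, 25} = {(ε,23), (ε,25), (η,23), (η,25)}
  {ε, η} × {24, 25} = {(ε,24), (ε,25), (η,24), (η,25)}
  {ε, η} × {23, 24, 25} = {(ε,23), (ε,24), (ε,25), (η,23), (η,24), (η,25)}
  {ε, ζ, η} × {23, 25} = {(ε,23), (ε,25), (ζ,23), (ζ,25), (η,23), (η,25)}
  {ε, ζ, η} × {24, 25} = {(ε,24), (ε,25), (ζ,24), (ζ,25), (η,24), (η,25)}
  {ε, ζ, η} × {23, 24, 25} = {(ε,23), (ε,24), (ε,25), (ζ,23), (ζ,24), (ζ,25), (η,23), (η,24), (η,25)}
These 17 distinct sets form the basis B.
Close under arbitrary unions to get τ_{X×Y}; counting gives |τ_{X×Y}| = 50.


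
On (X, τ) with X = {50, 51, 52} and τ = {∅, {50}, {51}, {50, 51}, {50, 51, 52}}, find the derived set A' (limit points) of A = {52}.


A' = ∅

For each x ∈ X, list the open sets U ∈ τ with x ∈ U, then check whether U ∩ (A ∖ {x}) ≠ ∅ for every such U.
  x = 50: open {50} ∋ x has {50} ∩ (A ∖ {50}) = ∅, so x is NOT a limit point.
  x = 51: open {51} ∋ x has {51} ∩ (A ∖ {51}) = ∅, so x is NOT a limit point.
  x = 52: open {50, 51, 52} ∋ x has {50, 51, 52} ∩ (A ∖ {52}) = ∅, so x is NOT a limit point.
Collecting: A' = ∅.


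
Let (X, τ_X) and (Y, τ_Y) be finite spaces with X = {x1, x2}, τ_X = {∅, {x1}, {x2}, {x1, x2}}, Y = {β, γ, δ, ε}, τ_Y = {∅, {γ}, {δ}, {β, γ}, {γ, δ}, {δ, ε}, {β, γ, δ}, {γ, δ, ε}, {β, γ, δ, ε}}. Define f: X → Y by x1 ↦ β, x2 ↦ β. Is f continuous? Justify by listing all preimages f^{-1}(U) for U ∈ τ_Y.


f IS continuous.

Compute f^{-1}(U) for each U ∈ τ_Y:
  U = ∅: f^{-1}(U) = ∅ ∈ τ_X ✓.
  U = {γ}: f^{-1}(U) = ∅ ∈ τ_X ✓.
  U = {δ}: f^{-1}(U) = ∅ ∈ τ_X ✓.
  U = {β, γ}: f^{-1}(U) = {x1, x2} ∈ τ_X ✓.
  U = {γ, δ}: f^{-1}(U) = ∅ ∈ τ_X ✓.
  U = {δ, ε}: f^{-1}(U) = ∅ ∈ τ_X ✓.
  U = {β, γ, δ}: f^{-1}(U) = {x1, x2} ∈ τ_X ✓.
  U = {γ, δ, ε}: f^{-1}(U) = ∅ ∈ τ_X ✓.
  U = {β, γ, δ, ε}: f^{-1}(U) = {x1, x2} ∈ τ_X ✓.
Every preimage lies in τ_X, so f IS continuous.


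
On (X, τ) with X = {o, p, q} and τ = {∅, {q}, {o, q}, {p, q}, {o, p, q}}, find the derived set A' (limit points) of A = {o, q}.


A' = {o, p}

For each x ∈ X, list the open sets U ∈ τ with x ∈ U, then check whether U ∩ (A ∖ {x}) ≠ ∅ for every such U.
  x = o: opens ∋ x are {o, q}, {o, p, q}; each meets A ∖ {o}, so x IS a limit point.
  x = p: opens ∋ x are {p, q}, {o, p, q}; each meets A ∖ {p}, so x IS a limit point.
  x = q: open {q} ∋ x has {q} ∩ (A ∖ {q}) = ∅, so x is NOT a limit point.
Collecting: A' = {o, p}.


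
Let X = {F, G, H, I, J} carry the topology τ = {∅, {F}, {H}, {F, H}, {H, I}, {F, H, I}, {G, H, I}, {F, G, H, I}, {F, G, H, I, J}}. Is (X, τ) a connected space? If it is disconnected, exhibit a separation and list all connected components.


(X, τ) is connected.

Find clopen sets (U ∈ τ with X ∖ U ∈ τ):
  U = ∅, X ∖ U = {F, G, H, I, J} — both open, so U is clopen.
  U = {F, G, H, I, J}, X ∖ U = ∅ — both open, so U is clopen.
Only trivial clopens (∅ and X) exist, so (X, τ) is connected.
Compute connected components by grouping points that agree on all clopens:
  component: {F, G, H, I, J}


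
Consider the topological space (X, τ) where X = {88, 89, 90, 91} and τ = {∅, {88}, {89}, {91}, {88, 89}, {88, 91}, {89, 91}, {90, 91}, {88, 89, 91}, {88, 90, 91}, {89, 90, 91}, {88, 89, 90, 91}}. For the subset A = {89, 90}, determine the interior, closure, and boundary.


int(A) = {89}, cl(A) = {89, 90}, ∂A = {90}.

Closed sets in (X, τ) are complements of opens:
  closed(X, τ) = {∅, {88}, {89}, {90}, {88, 89}, {88, 90}, {89, 90}, {90, 91}, {88, 89, 90}, {88, 90, 91}, {89, 90, 91}, {88, 89, 90, 91}}.
int(A) = ⋃ {U ∈ τ : U ⊆ A}. Opens contained in A: ∅, {89}.
Taking the union of these: int(A) = {89}.
cl(A) = ⋂ {C closed : A ⊆ C}. Closed sets containing A: {89, 90}, {88, 89, 90}, {89, 90, 91}, {88, 89, 90, 91}.
Intersecting these: cl(A) = {89, 90}.
∂A = cl(A) ∖ int(A) = {89, 90} ∖ {89} = {90}.


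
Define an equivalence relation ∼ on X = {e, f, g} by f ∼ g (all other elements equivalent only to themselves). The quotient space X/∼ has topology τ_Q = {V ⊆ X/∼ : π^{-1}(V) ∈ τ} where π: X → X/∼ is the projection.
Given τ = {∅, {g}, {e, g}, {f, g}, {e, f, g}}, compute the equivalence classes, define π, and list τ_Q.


X/∼ = {[e], [f=g]}; |τ_Q| = 3.

Equivalence classes: [e], [f=g].
Quotient map π: X → X/∼ sends e ↦ [e], f ↦ [f=g], g ↦ [f=g].
For each subset V ⊆ X/∼, compute π^{-1}(V) ⊆ X and check whether π^{-1}(V) ∈ τ. V is open in τ_Q iff π^{-1}(V) ∈ τ.
  V = {}: π^{-1}(V) = ∅ ∈ τ ✓.
  V = {[e]}: π^{-1}(V) = {e} ∉ τ ✗.
  V = {[f=g]}: π^{-1}(V) = {f, g} ∈ τ ✓.
  V = {[e], [f=g]}: π^{-1}(V) = {e, f, g} ∈ τ ✓.
Open sets in the quotient: τ_Q = {{}, {[f=g]}, {[e], [f=g]}} (3 elements).


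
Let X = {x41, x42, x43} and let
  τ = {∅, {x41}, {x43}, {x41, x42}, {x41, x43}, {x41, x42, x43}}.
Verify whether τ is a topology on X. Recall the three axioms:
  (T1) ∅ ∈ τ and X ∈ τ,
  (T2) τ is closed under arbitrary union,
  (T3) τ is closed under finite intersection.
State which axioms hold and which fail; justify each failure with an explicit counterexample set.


τ IS a topology on X.

Axiom (T1): ∅ ∈ τ? Yes; X ∈ τ? Yes.
Axiom (T2/T3): check pairwise unions and intersections of members of τ.
All pairwise intersections and unions checked — each lies in τ. Therefore τ satisfies (T1), (T2), (T3): it IS a topology on X.


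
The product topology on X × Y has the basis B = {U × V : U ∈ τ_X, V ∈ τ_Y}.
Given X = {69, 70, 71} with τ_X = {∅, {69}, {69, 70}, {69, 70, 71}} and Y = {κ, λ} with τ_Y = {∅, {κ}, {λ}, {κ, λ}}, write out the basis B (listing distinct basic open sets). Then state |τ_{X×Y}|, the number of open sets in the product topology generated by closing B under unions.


Basis B = {∅ × ∅, {69} × {κ}, {69} × {λ}, {69} × {κ, λ}, {69, 70} × {κ}, {69, 70} × {λ}, {69, 70, 71} × {κ}, {69, 70, 71} × {λ}, {69, 70} × {κ, λ}, {69, 70, 71} × {κ, λ}}; |τ_{X×Y}| = 16.

Enumerate products U × V with U ∈ τ_X, V ∈ τ_Y (deduplicated):
  ∅ × ∅ = {} (∅)
  {69} × {κ} = {(69,κ)}
  {69} × {λ} = {(69,λ)}
  {69} × {κ, λ} = {(69,κ), (69,λ)}
  {69, 70} × {κ} = {(69,κ), (70,κ)}
  {69, 70} × {λ} = {(69,λ), (70,λ)}
  {69, 70, 71} × {κ} = {(69,κ), (70,κ), (71,κ)}
  {69, 70, 71} × {λ} = {(69,λ), (70,λ), (71,λ)}
  {69, 70} × {κ, λ} = {(69,κ), (69,λ), (70,κ), (70,λ)}
  {69, 70, 71} × {κ, λ} = {(69,κ), (69,λ), (70,κ), (70,λ), (71,κ), (71,λ)}
These 10 distinct sets form the basis B.
Close under arbitrary unions to get τ_{X×Y}; counting gives |τ_{X×Y}| = 16.


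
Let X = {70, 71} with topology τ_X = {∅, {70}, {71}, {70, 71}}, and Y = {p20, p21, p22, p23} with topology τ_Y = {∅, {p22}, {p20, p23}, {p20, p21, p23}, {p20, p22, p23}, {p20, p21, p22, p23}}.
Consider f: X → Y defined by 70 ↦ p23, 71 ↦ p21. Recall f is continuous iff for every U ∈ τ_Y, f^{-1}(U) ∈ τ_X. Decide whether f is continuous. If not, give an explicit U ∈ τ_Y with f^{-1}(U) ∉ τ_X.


f IS continuous.

Compute f^{-1}(U) for each U ∈ τ_Y:
  U = ∅: f^{-1}(U) = ∅ ∈ τ_X ✓.
  U = {p22}: f^{-1}(U) = ∅ ∈ τ_X ✓.
  U = {p20, p23}: f^{-1}(U) = {70} ∈ τ_X ✓.
  U = {p20, p21, p23}: f^{-1}(U) = {70, 71} ∈ τ_X ✓.
  U = {p20, p22, p23}: f^{-1}(U) = {70} ∈ τ_X ✓.
  U = {p20, p21, p22, p23}: f^{-1}(U) = {70, 71} ∈ τ_X ✓.
Every preimage lies in τ_X, so f IS continuous.


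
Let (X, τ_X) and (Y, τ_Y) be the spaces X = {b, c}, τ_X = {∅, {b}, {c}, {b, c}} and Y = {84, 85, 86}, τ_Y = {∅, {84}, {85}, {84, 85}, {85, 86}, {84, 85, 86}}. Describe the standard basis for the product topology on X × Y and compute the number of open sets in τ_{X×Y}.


Basis B = {∅ × ∅, {b} × {84}, {b} × {85}, {c} × {84}, {c} × {85}, {b} × {84, 85}, {b, c} × {84}, {b} × {85, 86}, {b, c} × {85}, {c} × {84, 85}, {c} × {85, 86}, {b} × {84, 85, 86}, {c} × {84, 85, 86}, {b, c} × {84, 85}, {b, c} × {85, 86}, {b, c} × {84, 85, 86}}; |τ_{X×Y}| = 36.

Enumerate products U × V with U ∈ τ_X, V ∈ τ_Y (deduplicated):
  ∅ × ∅ = {} (∅)
  {b} × {84} = {(b,84)}
  {b} × {85} = {(b,85)}
  {c} × {84} = {(c,84)}
  {c} × {85} = {(c,85)}
  {b} × {84, 85} = {(b,84), (b,85)}
  {b, c} × {84} = {(b,84), (c,84)}
  {b} × {85, 86} = {(b,85), (b,86)}
  {b, c} × {85} = {(b,85), (c,85)}
  {c} × {84, 85} = {(c,84), (c,85)}
  {c} × {85, 86} = {(c,85), (c,86)}
  {b} × {84, 85, 86} = {(b,84), (b,85), (b,86)}
  {c} × {84, 85, 86} = {(c,84), (c,85), (c,86)}
  {b, c} × {84, 85} = {(b,84), (b,85), (c,84), (c,85)}
  {b, c} × {85, 86} = {(b,85), (b,86), (c,85), (c,86)}
  {b, c} × {84, 85, 86} = {(b,84), (b,85), (b,86), (c,84), (c,85), (c,86)}
These 16 distinct sets form the basis B.
Close under arbitrary unions to get τ_{X×Y}; counting gives |τ_{X×Y}| = 36.


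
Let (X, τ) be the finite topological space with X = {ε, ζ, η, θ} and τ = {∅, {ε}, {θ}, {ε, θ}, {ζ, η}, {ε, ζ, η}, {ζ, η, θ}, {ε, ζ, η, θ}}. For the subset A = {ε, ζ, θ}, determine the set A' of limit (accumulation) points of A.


A' = {η}

For each x ∈ X, list the open sets U ∈ τ with x ∈ U, then check whether U ∩ (A ∖ {x}) ≠ ∅ for every such U.
  x = ε: open {ε} ∋ x has {ε} ∩ (A ∖ {ε}) = ∅, so x is NOT a limit point.
  x = ζ: open {ζ, η} ∋ x has {ζ, η} ∩ (A ∖ {ζ}) = ∅, so x is NOT a limit point.
  x = η: opens ∋ x are {ζ, η}, {ε, ζ, η}, {ζ, η, θ}, {ε, ζ, η, θ}; each meets A ∖ {η}, so x IS a limit point.
  x = θ: open {θ} ∋ x has {θ} ∩ (A ∖ {θ}) = ∅, so x is NOT a limit point.
Collecting: A' = {η}.


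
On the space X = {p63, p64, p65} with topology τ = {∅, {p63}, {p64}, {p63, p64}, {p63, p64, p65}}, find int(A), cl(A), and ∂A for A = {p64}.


int(A) = {p64}, cl(A) = {p64, p65}, ∂A = {p65}.

Closed sets in (X, τ) are complements of opens:
  closed(X, τ) = {∅, {p65}, {p63, p65}, {p64, p65}, {p63, p64, p65}}.
int(A) = ⋃ {U ∈ τ : U ⊆ A}. Opens contained in A: ∅, {p64}.
Taking the union of these: int(A) = {p64}.
cl(A) = ⋂ {C closed : A ⊆ C}. Closed sets containing A: {p64, p65}, {p63, p64, p65}.
Intersecting these: cl(A) = {p64, p65}.
∂A = cl(A) ∖ int(A) = {p64, p65} ∖ {p64} = {p65}.


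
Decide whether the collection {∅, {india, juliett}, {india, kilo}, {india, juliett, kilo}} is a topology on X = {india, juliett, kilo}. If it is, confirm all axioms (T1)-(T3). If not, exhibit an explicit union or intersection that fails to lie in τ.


τ is NOT a topology on X.

Axiom (T1): ∅ ∈ τ? Yes; X ∈ τ? Yes.
Axiom (T2/T3): check pairwise unions and intersections of members of τ.
Counterexample for (T3): {india, juliett} ∩ {india, kilo} = {india} ∉ τ. Therefore τ is NOT a topology.


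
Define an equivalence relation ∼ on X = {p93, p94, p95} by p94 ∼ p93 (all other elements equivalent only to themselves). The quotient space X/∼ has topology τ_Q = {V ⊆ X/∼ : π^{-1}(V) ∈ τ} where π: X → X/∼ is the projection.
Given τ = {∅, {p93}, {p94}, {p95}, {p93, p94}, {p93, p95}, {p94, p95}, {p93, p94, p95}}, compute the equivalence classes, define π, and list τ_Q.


X/∼ = {[p93=p94], [p95]}; |τ_Q| = 4.

Equivalence classes: [p93=p94], [p95].
Quotient map π: X → X/∼ sends p93 ↦ [p93=p94], p94 ↦ [p93=p94], p95 ↦ [p95].
For each subset V ⊆ X/∼, compute π^{-1}(V) ⊆ X and check whether π^{-1}(V) ∈ τ. V is open in τ_Q iff π^{-1}(V) ∈ τ.
  V = {}: π^{-1}(V) = ∅ ∈ τ ✓.
  V = {[p93=p94]}: π^{-1}(V) = {p93, p94} ∈ τ ✓.
  V = {[p95]}: π^{-1}(V) = {p95} ∈ τ ✓.
  V = {[p93=p94], [p95]}: π^{-1}(V) = {p93, p94, p95} ∈ τ ✓.
Open sets in the quotient: τ_Q = {{}, {[p93=p94]}, {[p95]}, {[p93=p94], [p95]}} (4 elements).


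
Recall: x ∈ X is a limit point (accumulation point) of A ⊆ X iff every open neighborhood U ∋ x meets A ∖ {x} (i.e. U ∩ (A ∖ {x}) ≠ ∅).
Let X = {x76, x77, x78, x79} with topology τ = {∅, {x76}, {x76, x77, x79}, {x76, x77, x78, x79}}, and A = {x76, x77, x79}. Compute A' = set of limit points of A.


A' = {x77, x78, x79}

For each x ∈ X, list the open sets U ∈ τ with x ∈ U, then check whether U ∩ (A ∖ {x}) ≠ ∅ for every such U.
  x = x76: open {x76} ∋ x has {x76} ∩ (A ∖ {x76}) = ∅, so x is NOT a limit point.
  x = x77: opens ∋ x are {x76, x77, x79}, {x76, x77, x78, x79}; each meets A ∖ {x77}, so x IS a limit point.
  x = x78: opens ∋ x are {x76, x77, x78, x79}; each meets A ∖ {x78}, so x IS a limit point.
  x = x79: opens ∋ x are {x76, x77, x79}, {x76, x77, x78, x79}; each meets A ∖ {x79}, so x IS a limit point.
Collecting: A' = {x77, x78, x79}.


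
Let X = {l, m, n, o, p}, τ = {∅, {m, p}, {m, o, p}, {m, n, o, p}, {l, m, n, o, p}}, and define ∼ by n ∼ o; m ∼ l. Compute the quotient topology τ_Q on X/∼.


X/∼ = {[l=m], [n=o], [p]}; |τ_Q| = 2.

Equivalence classes: [l=m], [n=o], [p].
Quotient map π: X → X/∼ sends l ↦ [l=m], m ↦ [l=m], n ↦ [n=o], o ↦ [n=o], p ↦ [p].
For each subset V ⊆ X/∼, compute π^{-1}(V) ⊆ X and check whether π^{-1}(V) ∈ τ. V is open in τ_Q iff π^{-1}(V) ∈ τ.
  V = {}: π^{-1}(V) = ∅ ∈ τ ✓.
  V = {[l=m]}: π^{-1}(V) = {l, m} ∉ τ ✗.
  V = {[n=o]}: π^{-1}(V) = {n, o} ∉ τ ✗.
  V = {[l=m], [n=o]}: π^{-1}(V) = {l, m, n, o} ∉ τ ✗.
  V = {[p]}: π^{-1}(V) = {p} ∉ τ ✗.
  V = {[l=m], [p]}: π^{-1}(V) = {l, m, p} ∉ τ ✗.
  V = {[n=o], [p]}: π^{-1}(V) = {n, o, p} ∉ τ ✗.
  V = {[l=m], [n=o], [p]}: π^{-1}(V) = {l, m, n, o, p} ∈ τ ✓.
Open sets in the quotient: τ_Q = {{}, {[l=m], [n=o], [p]}} (2 elements).


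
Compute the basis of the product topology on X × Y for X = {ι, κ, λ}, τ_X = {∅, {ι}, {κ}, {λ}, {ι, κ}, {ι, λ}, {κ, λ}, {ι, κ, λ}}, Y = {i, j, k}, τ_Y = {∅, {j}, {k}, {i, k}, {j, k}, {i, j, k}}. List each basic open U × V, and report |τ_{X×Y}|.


Basis B = {∅ × ∅, {ι} × {j}, {ι} × {k}, {κ} × {j}, {κ} × {k}, {λ} × {j}, {λ} × {k}, {ι} × {i, k}, {ι} × {j, k}, {ι, κ} × {j}, {ι, λ} × {j}, {ι, κ} × {k}, {ι, λ} × {k}, {κ} × {i, k}, {κ} × {j, k}, {κ, λ} × {j}, {κ, λ} × {k}, {λ} × {i, k}, {λ} × {j, k}, {ι} × {i, j, k}, {ι, κ, λ} × {j}, {ι, κ, λ} × {k}, {κ} × {i, j, k}, {λ} × {i, j, k}, {ι, κ} × {i, k}, {ι, λ} × {i, k}, {ι, κ} × {j, k}, {ι, λ} × {j, k}, {κ, λ} × {i, k}, {κ, λ} × {j, k}, {ι, κ} × {i, j, k}, {ι, λ} × {i, j, k}, {ι, κ, λ} × {i, k}, {ι, κ, λ} × {j, k}, {κ, λ} × {i, j, k}, {ι, κ, λ} × {i, j, k}}; |τ_{X×Y}| = 216.

Enumerate products U × V with U ∈ τ_X, V ∈ τ_Y (deduplicated):
  ∅ × ∅ = {} (∅)
  {ι} × {j} = {(ι,j)}
  {ι} × {k} = {(ι,k)}
  {κ} × {j} = {(κ,j)}
  {κ} × {k} = {(κ,k)}
  {λ} × {j} = {(λ,j)}
  {λ} × {k} = {(λ,k)}
  {ι} × {i, k} = {(ι,i), (ι,k)}
  {ι} × {j, k} = {(ι,j), (ι,k)}
  {ι, κ} × {j} = {(ι,j), (κ,j)}
  {ι, λ} × {j} = {(ι,j), (λ,j)}
  {ι, κ} × {k} = {(ι,k), (κ,k)}
  {ι, λ} × {k} = {(ι,k), (λ,k)}
  {κ} × {i, k} = {(κ,i), (κ,k)}
  {κ} × {j, k} = {(κ,j), (κ,k)}
  {κ, λ} × {j} = {(κ,j), (λ,j)}
  {κ, λ} × {k} = {(κ,k), (λ,k)}
  {λ} × {i, k} = {(λ,i), (λ,k)}
  {λ} × {j, k} = {(λ,j), (λ,k)}
  {ι} × {i, j, k} = {(ι,i), (ι,j), (ι,k)}
  {ι, κ, λ} × {j} = {(ι,j), (κ,j), (λ,j)}
  {ι, κ, λ} × {k} = {(ι,k), (κ,k), (λ,k)}
  {κ} × {i, j, k} = {(κ,i), (κ,j), (κ,k)}
  {λ} × {i, j, k} = {(λ,i), (λ,j), (λ,k)}
  {ι, κ} × {i, k} = {(ι,i), (ι,k), (κ,i), (κ,k)}
  {ι, λ} × {i, k} = {(ι,i), (ι,k), (λ,i), (λ,k)}
  {ι, κ} × {j, k} = {(ι,j), (ι,k), (κ,j), (κ,k)}
  {ι, λ} × {j, k} = {(ι,j), (ι,k), (λ,j), (λ,k)}
  {κ, λ} × {i, k} = {(κ,i), (κ,k), (λ,i), (λ,k)}
  {κ, λ} × {j, k} = {(κ,j), (κ,k), (λ,j), (λ,k)}
  {ι, κ} × {i, j, k} = {(ι,i), (ι,j), (ι,k), (κ,i), (κ,j), (κ,k)}
  {ι, λ} × {i, j, k} = {(ι,i), (ι,j), (ι,k), (λ,i), (λ,j), (λ,k)}
  {ι, κ, λ} × {i, k} = {(ι,i), (ι,k), (κ,i), (κ,k), (λ,i), (λ,k)}
  {ι, κ, λ} × {j, k} = {(ι,j), (ι,k), (κ,j), (κ,k), (λ,j), (λ,k)}
  {κ, λ} × {i, j, k} = {(κ,i), (κ,j), (κ,k), (λ,i), (λ,j), (λ,k)}
  {ι, κ, λ} × {i, j, k} = {(ι,i), (ι,j), (ι,k), (κ,i), (κ,j), (κ,k), (λ,i), (λ,j), (λ,k)}
These 36 distinct sets form the basis B.
Close under arbitrary unions to get τ_{X×Y}; counting gives |τ_{X×Y}| = 216.


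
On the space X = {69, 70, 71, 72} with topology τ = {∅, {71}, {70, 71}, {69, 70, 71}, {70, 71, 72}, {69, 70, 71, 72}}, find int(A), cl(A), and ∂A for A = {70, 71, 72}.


int(A) = {70, 71, 72}, cl(A) = {69, 70, 71, 72}, ∂A = {69}.

Closed sets in (X, τ) are complements of opens:
  closed(X, τ) = {∅, {69}, {72}, {69, 72}, {69, 70, 72}, {69, 70, 71, 72}}.
int(A) = ⋃ {U ∈ τ : U ⊆ A}. Opens contained in A: ∅, {71}, {70, 71}, {70, 71, 72}.
Taking the union of these: int(A) = {70, 71, 72}.
cl(A) = ⋂ {C closed : A ⊆ C}. Closed sets containing A: {69, 70, 71, 72}.
Intersecting these: cl(A) = {69, 70, 71, 72}.
∂A = cl(A) ∖ int(A) = {69, 70, 71, 72} ∖ {70, 71, 72} = {69}.


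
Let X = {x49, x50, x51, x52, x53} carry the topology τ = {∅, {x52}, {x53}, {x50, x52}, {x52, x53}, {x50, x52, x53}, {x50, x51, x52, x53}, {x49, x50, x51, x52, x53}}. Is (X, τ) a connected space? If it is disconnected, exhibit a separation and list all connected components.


(X, τ) is connected.

Find clopen sets (U ∈ τ with X ∖ U ∈ τ):
  U = ∅, X ∖ U = {x49, x50, x51, x52, x53} — both open, so U is clopen.
  U = {x49, x50, x51, x52, x53}, X ∖ U = ∅ — both open, so U is clopen.
Only trivial clopens (∅ and X) exist, so (X, τ) is connected.
Compute connected components by grouping points that agree on all clopens:
  component: {x49, x50, x51, x52, x53}


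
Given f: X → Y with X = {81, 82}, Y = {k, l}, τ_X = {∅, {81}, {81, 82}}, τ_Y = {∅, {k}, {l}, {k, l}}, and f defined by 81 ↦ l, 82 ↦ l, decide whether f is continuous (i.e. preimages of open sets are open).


f IS continuous.

Compute f^{-1}(U) for each U ∈ τ_Y:
  U = ∅: f^{-1}(U) = ∅ ∈ τ_X ✓.
  U = {k}: f^{-1}(U) = ∅ ∈ τ_X ✓.
  U = {l}: f^{-1}(U) = {81, 82} ∈ τ_X ✓.
  U = {k, l}: f^{-1}(U) = {81, 82} ∈ τ_X ✓.
Every preimage lies in τ_X, so f IS continuous.


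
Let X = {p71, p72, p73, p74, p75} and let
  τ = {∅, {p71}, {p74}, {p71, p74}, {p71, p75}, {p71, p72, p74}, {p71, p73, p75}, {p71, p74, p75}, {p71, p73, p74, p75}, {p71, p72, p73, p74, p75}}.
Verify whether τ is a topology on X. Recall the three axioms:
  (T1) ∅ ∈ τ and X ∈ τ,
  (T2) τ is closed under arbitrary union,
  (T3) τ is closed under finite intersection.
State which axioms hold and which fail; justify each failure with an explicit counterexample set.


τ is NOT a topology on X.

Axiom (T1): ∅ ∈ τ? Yes; X ∈ τ? Yes.
Axiom (T2/T3): check pairwise unions and intersections of members of τ.
Counterexample for (T2): {p71, p75} ∪ {p71, p72, p74} = {p71, p72, p74, p75} ∉ τ. Therefore τ is NOT a topology.


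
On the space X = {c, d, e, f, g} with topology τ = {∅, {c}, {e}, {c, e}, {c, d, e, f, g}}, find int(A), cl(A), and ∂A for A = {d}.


int(A) = ∅, cl(A) = {d, f, g}, ∂A = {d, f, g}.

Closed sets in (X, τ) are complements of opens:
  closed(X, τ) = {∅, {d, f, g}, {c, d, f, g}, {d, e, f, g}, {c, d, e, f, g}}.
int(A) = ⋃ {U ∈ τ : U ⊆ A}. Opens contained in A: ∅.
Taking the union of these: int(A) = ∅.
cl(A) = ⋂ {C closed : A ⊆ C}. Closed sets containing A: {d, f, g}, {c, d, f, g}, {d, e, f, g}, {c, d, e, f, g}.
Intersecting these: cl(A) = {d, f, g}.
∂A = cl(A) ∖ int(A) = {d, f, g} ∖ ∅ = {d, f, g}.


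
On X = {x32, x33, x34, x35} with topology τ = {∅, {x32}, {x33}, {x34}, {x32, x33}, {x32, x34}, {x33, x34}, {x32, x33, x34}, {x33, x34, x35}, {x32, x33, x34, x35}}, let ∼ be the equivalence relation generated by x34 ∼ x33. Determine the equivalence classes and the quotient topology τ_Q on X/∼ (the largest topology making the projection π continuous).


X/∼ = {[x32], [x33=x34], [x35]}; |τ_Q| = 6.

Equivalence classes: [x32], [x33=x34], [x35].
Quotient map π: X → X/∼ sends x32 ↦ [x32], x33 ↦ [x33=x34], x34 ↦ [x33=x34], x35 ↦ [x35].
For each subset V ⊆ X/∼, compute π^{-1}(V) ⊆ X and check whether π^{-1}(V) ∈ τ. V is open in τ_Q iff π^{-1}(V) ∈ τ.
  V = {}: π^{-1}(V) = ∅ ∈ τ ✓.
  V = {[x32]}: π^{-1}(V) = {x32} ∈ τ ✓.
  V = {[x33=x34]}: π^{-1}(V) = {x33, x34} ∈ τ ✓.
  V = {[x32], [x33=x34]}: π^{-1}(V) = {x32, x33, x34} ∈ τ ✓.
  V = {[x35]}: π^{-1}(V) = {x35} ∉ τ ✗.
  V = {[x32], [x35]}: π^{-1}(V) = {x32, x35} ∉ τ ✗.
  V = {[x33=x34], [x35]}: π^{-1}(V) = {x33, x34, x35} ∈ τ ✓.
  V = {[x32], [x33=x34], [x35]}: π^{-1}(V) = {x32, x33, x34, x35} ∈ τ ✓.
Open sets in the quotient: τ_Q = {{}, {[x32]}, {[x33=x34]}, {[x32], [x33=x34]}, {[x33=x34], [x35]}, {[x32], [x33=x34], [x35]}} (6 elements).


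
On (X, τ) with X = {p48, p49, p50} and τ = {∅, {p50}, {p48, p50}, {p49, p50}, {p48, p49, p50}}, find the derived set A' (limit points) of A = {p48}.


A' = ∅

For each x ∈ X, list the open sets U ∈ τ with x ∈ U, then check whether U ∩ (A ∖ {x}) ≠ ∅ for every such U.
  x = p48: open {p48, p50} ∋ x has {p48, p50} ∩ (A ∖ {p48}) = ∅, so x is NOT a limit point.
  x = p49: open {p49, p50} ∋ x has {p49, p50} ∩ (A ∖ {p49}) = ∅, so x is NOT a limit point.
  x = p50: open {p50} ∋ x has {p50} ∩ (A ∖ {p50}) = ∅, so x is NOT a limit point.
Collecting: A' = ∅.


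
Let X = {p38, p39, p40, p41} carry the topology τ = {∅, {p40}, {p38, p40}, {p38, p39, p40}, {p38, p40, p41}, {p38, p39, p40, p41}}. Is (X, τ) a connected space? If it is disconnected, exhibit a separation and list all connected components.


(X, τ) is connected.

Find clopen sets (U ∈ τ with X ∖ U ∈ τ):
  U = ∅, X ∖ U = {p38, p39, p40, p41} — both open, so U is clopen.
  U = {p38, p39, p40, p41}, X ∖ U = ∅ — both open, so U is clopen.
Only trivial clopens (∅ and X) exist, so (X, τ) is connected.
Compute connected components by grouping points that agree on all clopens:
  component: {p38, p39, p40, p41}


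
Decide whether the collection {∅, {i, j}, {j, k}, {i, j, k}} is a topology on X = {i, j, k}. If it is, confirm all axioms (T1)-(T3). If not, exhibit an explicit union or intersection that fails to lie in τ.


τ is NOT a topology on X.

Axiom (T1): ∅ ∈ τ? Yes; X ∈ τ? Yes.
Axiom (T2/T3): check pairwise unions and intersections of members of τ.
Counterexample for (T3): {i, j} ∩ {j, k} = {j} ∉ τ. Therefore τ is NOT a topology.


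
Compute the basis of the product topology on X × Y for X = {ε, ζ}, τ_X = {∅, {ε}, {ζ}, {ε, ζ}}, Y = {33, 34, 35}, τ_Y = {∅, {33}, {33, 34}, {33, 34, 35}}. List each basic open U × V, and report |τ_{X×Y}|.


Basis B = {∅ × ∅, {ε} × {33}, {ζ} × {33}, {ε} × {33, 34}, {ε, ζ} × {33}, {ζ} × {33, 34}, {ε} × {33, 34, 35}, {ζ} × {33, 34, 35}, {ε, ζ} × {33, 34}, {ε, ζ} × {33, 34, 35}}; |τ_{X×Y}| = 16.

Enumerate products U × V with U ∈ τ_X, V ∈ τ_Y (deduplicated):
  ∅ × ∅ = {} (∅)
  {ε} × {33} = {(ε,33)}
  {ζ} × {33} = {(ζ,33)}
  {ε} × {33, 34} = {(ε,33), (ε,34)}
  {ε, ζ} × {33} = {(ε,33), (ζ,33)}
  {ζ} × {33, 34} = {(ζ,33), (ζ,34)}
  {ε} × {33, 34, 35} = {(ε,33), (ε,34), (ε,35)}
  {ζ} × {33, 34, 35} = {(ζ,33), (ζ,34), (ζ,35)}
  {ε, ζ} × {33, 34} = {(ε,33), (ε,34), (ζ,33), (ζ,34)}
  {ε, ζ} × {33, 34, 35} = {(ε,33), (ε,34), (ε,35), (ζ,33), (ζ,34), (ζ,35)}
These 10 distinct sets form the basis B.
Close under arbitrary unions to get τ_{X×Y}; counting gives |τ_{X×Y}| = 16.


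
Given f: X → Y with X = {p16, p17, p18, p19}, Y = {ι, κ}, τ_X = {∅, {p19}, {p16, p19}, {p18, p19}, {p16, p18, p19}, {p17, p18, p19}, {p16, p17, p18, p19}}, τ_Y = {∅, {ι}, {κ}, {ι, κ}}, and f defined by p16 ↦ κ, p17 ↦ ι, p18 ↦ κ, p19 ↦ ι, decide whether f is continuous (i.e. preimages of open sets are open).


f is NOT continuous.

Compute f^{-1}(U) for each U ∈ τ_Y:
  U = ∅: f^{-1}(U) = ∅ ∈ τ_X ✓.
  U = {ι}: f^{-1}(U) = {p17, p19} ∉ τ_X ✗.
  U = {κ}: f^{-1}(U) = {p16, p18} ∉ τ_X ✗.
  U = {ι, κ}: f^{-1}(U) = {p16, p17, p18, p19} ∈ τ_X ✓.
Found U = {ι} with f^{-1}(U) = {p17, p19} not in τ_X. Therefore f is NOT continuous.


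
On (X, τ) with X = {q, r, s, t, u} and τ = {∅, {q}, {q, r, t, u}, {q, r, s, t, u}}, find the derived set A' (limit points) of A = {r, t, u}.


A' = {r, s, t, u}

For each x ∈ X, list the open sets U ∈ τ with x ∈ U, then check whether U ∩ (A ∖ {x}) ≠ ∅ for every such U.
  x = q: open {q} ∋ x has {q} ∩ (A ∖ {q}) = ∅, so x is NOT a limit point.
  x = r: opens ∋ x are {q, r, t, u}, {q, r, s, t, u}; each meets A ∖ {r}, so x IS a limit point.
  x = s: opens ∋ x are {q, r, s, t, u}; each meets A ∖ {s}, so x IS a limit point.
  x = t: opens ∋ x are {q, r, t, u}, {q, r, s, t, u}; each meets A ∖ {t}, so x IS a limit point.
  x = u: opens ∋ x are {q, r, t, u}, {q, r, s, t, u}; each meets A ∖ {u}, so x IS a limit point.
Collecting: A' = {r, s, t, u}.


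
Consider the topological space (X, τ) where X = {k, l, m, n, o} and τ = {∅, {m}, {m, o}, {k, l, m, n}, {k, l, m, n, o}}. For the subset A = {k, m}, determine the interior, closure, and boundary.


int(A) = {m}, cl(A) = {k, l, m, n, o}, ∂A = {k, l, n, o}.

Closed sets in (X, τ) are complements of opens:
  closed(X, τ) = {∅, {o}, {k, l, n}, {k, l, n, o}, {k, l, m, n, o}}.
int(A) = ⋃ {U ∈ τ : U ⊆ A}. Opens contained in A: ∅, {m}.
Taking the union of these: int(A) = {m}.
cl(A) = ⋂ {C closed : A ⊆ C}. Closed sets containing A: {k, l, m, n, o}.
Intersecting these: cl(A) = {k, l, m, n, o}.
∂A = cl(A) ∖ int(A) = {k, l, m, n, o} ∖ {m} = {k, l, n, o}.


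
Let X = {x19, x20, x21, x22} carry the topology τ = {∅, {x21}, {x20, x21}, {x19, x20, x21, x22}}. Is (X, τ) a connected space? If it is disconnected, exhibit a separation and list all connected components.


(X, τ) is connected.

Find clopen sets (U ∈ τ with X ∖ U ∈ τ):
  U = ∅, X ∖ U = {x19, x20, x21, x22} — both open, so U is clopen.
  U = {x19, x20, x21, x22}, X ∖ U = ∅ — both open, so U is clopen.
Only trivial clopens (∅ and X) exist, so (X, τ) is connected.
Compute connected components by grouping points that agree on all clopens:
  component: {x19, x20, x21, x22}


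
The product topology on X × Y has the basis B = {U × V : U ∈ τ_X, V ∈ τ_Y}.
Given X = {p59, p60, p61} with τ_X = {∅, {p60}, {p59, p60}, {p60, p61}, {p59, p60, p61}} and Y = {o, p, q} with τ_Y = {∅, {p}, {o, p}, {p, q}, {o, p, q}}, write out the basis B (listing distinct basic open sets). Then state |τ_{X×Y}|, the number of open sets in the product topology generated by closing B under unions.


Basis B = {∅ × ∅, {p60} × {p}, {p59, p60} × {p}, {p60} × {o, p}, {p60} × {p, q}, {p60, p61} × {p}, {p59, p60, p61} × {p}, {p60} × {o, p, q}, {p59, p60} × {o, p}, {p59, p60} × {p, q}, {p60, p61} × {o, p}, {p60, p61} × {p, q}, {p59, p60} × {o, p, q}, {p59, p60, p61} × {o, p}, {p59, p60, p61} × {p, q}, {p60, p61} × {o, p, q}, {p59, p60, p61} × {o, p, q}}; |τ_{X×Y}| = 48.

Enumerate products U × V with U ∈ τ_X, V ∈ τ_Y (deduplicated):
  ∅ × ∅ = {} (∅)
  {p60} × {p} = {(p60,p)}
  {p59, p60} × {p} = {(p59,p), (p60,p)}
  {p60} × {o, p} = {(p60,o), (p60,p)}
  {p60} × {p, q} = {(p60,p), (p60,q)}
  {p60, p61} × {p} = {(p60,p), (p61,p)}
  {p59, p60, p61} × {p} = {(p59,p), (p60,p), (p61,p)}
  {p60} × {o, p, q} = {(p60,o), (p60,p), (p60,q)}
  {p59, p60} × {o, p} = {(p59,o), (p59,p), (p60,o), (p60,p)}
  {p59, p60} × {p, q} = {(p59,p), (p59,q), (p60,p), (p60,q)}
  {p60, p61} × {o, p} = {(p60,o), (p60,p), (p61,o), (p61,p)}
  {p60, p61} × {p, q} = {(p60,p), (p60,q), (p61,p), (p61,q)}
  {p59, p60} × {o, p, q} = {(p59,o), (p59,p), (p59,q), (p60,o), (p60,p), (p60,q)}
  {p59, p60, p61} × {o, p} = {(p59,o), (p59,p), (p60,o), (p60,p), (p61,o), (p61,p)}
  {p59, p60, p61} × {p, q} = {(p59,p), (p59,q), (p60,p), (p60,q), (p61,p), (p61,q)}
  {p60, p61} × {o, p, q} = {(p60,o), (p60,p), (p60,q), (p61,o), (p61,p), (p61,q)}
  {p59, p60, p61} × {o, p, q} = {(p59,o), (p59,p), (p59,q), (p60,o), (p60,p), (p60,q), (p61,o), (p61,p), (p61,q)}
These 17 distinct sets form the basis B.
Close under arbitrary unions to get τ_{X×Y}; counting gives |τ_{X×Y}| = 48.


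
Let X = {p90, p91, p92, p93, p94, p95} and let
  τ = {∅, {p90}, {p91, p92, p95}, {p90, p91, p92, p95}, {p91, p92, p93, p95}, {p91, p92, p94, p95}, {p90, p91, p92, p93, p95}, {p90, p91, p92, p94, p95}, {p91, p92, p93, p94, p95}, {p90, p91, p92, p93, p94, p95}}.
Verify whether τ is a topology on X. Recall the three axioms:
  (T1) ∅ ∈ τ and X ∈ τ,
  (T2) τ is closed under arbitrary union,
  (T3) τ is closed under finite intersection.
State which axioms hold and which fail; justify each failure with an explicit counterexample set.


τ IS a topology on X.

Axiom (T1): ∅ ∈ τ? Yes; X ∈ τ? Yes.
Axiom (T2/T3): check pairwise unions and intersections of members of τ.
All pairwise intersections and unions checked — each lies in τ. Therefore τ satisfies (T1), (T2), (T3): it IS a topology on X.


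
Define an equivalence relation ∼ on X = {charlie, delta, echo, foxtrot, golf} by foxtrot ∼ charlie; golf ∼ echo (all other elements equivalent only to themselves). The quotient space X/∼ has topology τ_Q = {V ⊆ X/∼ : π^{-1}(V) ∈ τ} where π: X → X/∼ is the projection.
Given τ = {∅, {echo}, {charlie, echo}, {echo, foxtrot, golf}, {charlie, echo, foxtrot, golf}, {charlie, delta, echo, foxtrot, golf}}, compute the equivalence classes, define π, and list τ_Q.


X/∼ = {[charlie=foxtrot], [delta], [echo=golf]}; |τ_Q| = 3.

Equivalence classes: [charlie=foxtrot], [delta], [echo=golf].
Quotient map π: X → X/∼ sends charlie ↦ [charlie=foxtrot], delta ↦ [delta], echo ↦ [echo=golf], foxtrot ↦ [charlie=foxtrot], golf ↦ [echo=golf].
For each subset V ⊆ X/∼, compute π^{-1}(V) ⊆ X and check whether π^{-1}(V) ∈ τ. V is open in τ_Q iff π^{-1}(V) ∈ τ.
  V = {}: π^{-1}(V) = ∅ ∈ τ ✓.
  V = {[charlie=foxtrot]}: π^{-1}(V) = {charlie, foxtrot} ∉ τ ✗.
  V = {[delta]}: π^{-1}(V) = {delta} ∉ τ ✗.
  V = {[charlie=foxtrot], [delta]}: π^{-1}(V) = {charlie, delta, foxtrot} ∉ τ ✗.
  V = {[echo=golf]}: π^{-1}(V) = {echo, golf} ∉ τ ✗.
  V = {[charlie=foxtrot], [echo=golf]}: π^{-1}(V) = {charlie, echo, foxtrot, golf} ∈ τ ✓.
  V = {[delta], [echo=golf]}: π^{-1}(V) = {delta, echo, golf} ∉ τ ✗.
  V = {[charlie=foxtrot], [delta], [echo=golf]}: π^{-1}(V) = {charlie, delta, echo, foxtrot, golf} ∈ τ ✓.
Open sets in the quotient: τ_Q = {{}, {[charlie=foxtrot], [echo=golf]}, {[charlie=foxtrot], [delta], [echo=golf]}} (3 elements).
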